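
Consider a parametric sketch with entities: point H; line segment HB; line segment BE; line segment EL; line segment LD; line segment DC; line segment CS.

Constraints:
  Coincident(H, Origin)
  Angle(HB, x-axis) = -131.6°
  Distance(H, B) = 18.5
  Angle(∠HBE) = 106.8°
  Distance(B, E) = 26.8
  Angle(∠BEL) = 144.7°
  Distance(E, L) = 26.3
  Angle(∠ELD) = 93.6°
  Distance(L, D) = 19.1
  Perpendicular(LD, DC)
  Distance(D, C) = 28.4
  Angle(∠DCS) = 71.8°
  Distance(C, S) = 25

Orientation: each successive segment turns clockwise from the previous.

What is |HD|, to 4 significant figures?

45.69

H is at the origin; HB runs at -131.6° with length 18.5, so B = (-12.28, -13.83). ∠HBE = 106.8° gives BE at 155.2° from the x-axis; with |BE| = 26.8, E = (-36.61, -2.593). ∠BEL = 144.7° gives EL at 119.9° from the x-axis; with |EL| = 26.3, L = (-49.72, 20.21). ∠ELD = 93.6° gives LD at 33.50° from the x-axis; with |LD| = 19.1, D = (-33.79, 30.75). Then |HD| = |D − H| = 45.69.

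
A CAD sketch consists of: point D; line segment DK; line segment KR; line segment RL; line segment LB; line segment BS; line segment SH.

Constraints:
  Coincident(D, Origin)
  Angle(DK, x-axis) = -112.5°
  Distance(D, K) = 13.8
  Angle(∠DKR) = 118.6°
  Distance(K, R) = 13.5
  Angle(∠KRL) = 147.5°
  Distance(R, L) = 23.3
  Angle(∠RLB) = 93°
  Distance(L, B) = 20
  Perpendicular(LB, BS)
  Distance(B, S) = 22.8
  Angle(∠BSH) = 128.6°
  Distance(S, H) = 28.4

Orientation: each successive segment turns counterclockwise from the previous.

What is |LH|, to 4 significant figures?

40.58

D is at the origin; DK runs at -112.5° with length 13.8, so K = (-5.281, -12.75). ∠DKR = 118.6° gives KR at -51.10° from the x-axis; with |KR| = 13.5, R = (3.196, -23.26). ∠KRL = 147.5° gives RL at -18.60° from the x-axis; with |RL| = 23.3, L = (25.28, -30.69). ∠RLB = 93.0° gives LB at 68.40° from the x-axis; with |LB| = 20.0, B = (32.64, -12.09). LB ⟂ BS, so BS runs at 158.4°; with |BS| = 22.8, S = (11.44, -3.699). ∠BSH = 128.6° gives SH at -150.2° from the x-axis; with |SH| = 28.4, H = (-13.20, -17.81). Then |LH| = |H − L| = 40.58.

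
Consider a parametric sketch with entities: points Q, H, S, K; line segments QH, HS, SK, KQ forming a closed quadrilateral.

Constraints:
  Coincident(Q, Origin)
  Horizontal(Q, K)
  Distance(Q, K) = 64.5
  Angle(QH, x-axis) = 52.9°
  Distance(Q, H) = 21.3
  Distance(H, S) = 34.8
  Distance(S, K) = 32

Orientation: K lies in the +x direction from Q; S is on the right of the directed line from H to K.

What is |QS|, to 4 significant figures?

35.81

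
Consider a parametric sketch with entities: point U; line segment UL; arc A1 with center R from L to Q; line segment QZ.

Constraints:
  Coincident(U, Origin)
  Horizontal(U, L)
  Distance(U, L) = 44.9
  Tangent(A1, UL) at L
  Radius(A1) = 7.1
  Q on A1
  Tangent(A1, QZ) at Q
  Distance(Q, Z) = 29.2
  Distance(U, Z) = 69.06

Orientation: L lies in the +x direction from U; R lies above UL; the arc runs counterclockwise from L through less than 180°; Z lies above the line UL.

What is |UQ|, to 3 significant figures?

51.9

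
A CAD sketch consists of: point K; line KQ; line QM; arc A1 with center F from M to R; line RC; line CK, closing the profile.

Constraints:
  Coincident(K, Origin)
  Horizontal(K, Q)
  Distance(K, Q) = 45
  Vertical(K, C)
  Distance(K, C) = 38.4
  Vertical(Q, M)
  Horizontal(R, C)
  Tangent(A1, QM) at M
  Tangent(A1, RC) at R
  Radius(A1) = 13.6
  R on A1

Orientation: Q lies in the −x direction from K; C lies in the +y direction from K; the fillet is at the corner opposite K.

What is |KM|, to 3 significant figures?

51.4

K is at the origin; KQ is horizontal with |KQ| = 45.0 and Q on the −x side, so Q = (-45.0, 0.00). K and C share the same x with |KC| = 38.4 and C on the +y side, so C = (0.00, 38.4). The virtual corner opposite K is at (-45.0, 38.4). A1 meets QM tangentially, so FM is at right angles to QM and tangency of A1 to RC means the radius FR is perpendicular to RC, with radius 13.6, so the center F sits 13.6 in from both sides at F = (-31.4, 24.8). That places the tangent points at M = (-45.0, 24.8) on QM and R = (-31.4, 38.4) on RC. Then |KM| = |M − K| = 51.4.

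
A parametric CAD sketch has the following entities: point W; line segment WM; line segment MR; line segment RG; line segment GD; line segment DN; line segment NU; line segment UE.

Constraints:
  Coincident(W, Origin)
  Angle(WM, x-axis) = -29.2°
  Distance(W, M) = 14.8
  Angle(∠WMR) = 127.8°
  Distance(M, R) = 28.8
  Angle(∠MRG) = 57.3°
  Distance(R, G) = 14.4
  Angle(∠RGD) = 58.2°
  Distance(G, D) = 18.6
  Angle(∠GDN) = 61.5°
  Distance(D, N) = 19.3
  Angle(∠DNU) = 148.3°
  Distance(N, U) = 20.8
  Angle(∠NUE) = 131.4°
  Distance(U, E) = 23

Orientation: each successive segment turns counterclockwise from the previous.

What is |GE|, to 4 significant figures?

36.35

W is at the origin; WM runs at -29.2° with length 14.8, so M = (12.92, -7.220). ∠WMR = 127.8° gives MR at 23.00° from the x-axis; with |MR| = 28.8, R = (39.43, 4.033). ∠MRG = 57.3° gives RG at 145.7° from the x-axis; with |RG| = 14.4, G = (27.53, 12.15). ∠RGD = 58.2° gives GD at -92.50° from the x-axis; with |GD| = 18.6, D = (26.72, -6.435). ∠GDN = 61.5° gives DN at 26.00° from the x-axis; with |DN| = 19.3, N = (44.07, 2.026). ∠DNU = 148.3° gives NU at 57.70° from the x-axis; with |NU| = 20.8, U = (55.18, 19.61). ∠NUE = 131.4° gives UE at 106.3° from the x-axis; with |UE| = 23.0, E = (48.73, 41.68). Then |GE| = |E − G| = 36.35.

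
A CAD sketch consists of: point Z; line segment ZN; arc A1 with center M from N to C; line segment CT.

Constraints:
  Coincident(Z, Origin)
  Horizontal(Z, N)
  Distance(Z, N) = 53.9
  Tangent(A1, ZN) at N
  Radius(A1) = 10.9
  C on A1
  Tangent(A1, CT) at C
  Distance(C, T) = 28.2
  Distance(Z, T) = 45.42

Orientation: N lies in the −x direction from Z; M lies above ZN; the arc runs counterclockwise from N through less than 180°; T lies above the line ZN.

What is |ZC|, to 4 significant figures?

44.45

Z is at the origin; Z and N share the same y with |ZN| = 53.9 and N on the −x side, so N = (-53.90, 0.000). The tangent condition forces MN to be normal to ZN, so M = N + (0, 10.9) = (-53.90, 10.90). Since MC ⟂ CT (tangency), |MT| = √(10.9² + 28.2²) = 30.23 regardless of where C sits on A1. So T lies on both circle(Z, 45.42) and circle(M, 30.23); the above-ZN intersection is T = (-32.24, 31.99). C is the foot of the tangent from T: C = (-43.99, 6.358).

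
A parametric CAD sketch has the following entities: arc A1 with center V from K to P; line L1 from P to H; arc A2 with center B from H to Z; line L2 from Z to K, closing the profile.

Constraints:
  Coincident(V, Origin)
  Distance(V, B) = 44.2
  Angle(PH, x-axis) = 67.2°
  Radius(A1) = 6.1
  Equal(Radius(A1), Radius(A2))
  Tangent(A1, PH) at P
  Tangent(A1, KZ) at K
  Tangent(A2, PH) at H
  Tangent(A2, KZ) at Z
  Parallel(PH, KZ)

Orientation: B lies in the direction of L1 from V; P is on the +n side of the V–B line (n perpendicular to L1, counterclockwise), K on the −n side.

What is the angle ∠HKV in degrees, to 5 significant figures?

74.570°

The slot axis is L1's direction at 67.2°, so u = (cos 67.2°, sin 67.2°) = (0.38752, 0.92186) and n = (−sin 67.2°, cos 67.2°) = (-0.92186, 0.38752). V is at the origin and B lies 44.2 along u from V, so B = 44.2·u = (17.128, 40.746). Tangency of A1 to both parallel lines with radius 6.1 puts P and K at V ± 6.1·n: P = (-5.6234, 2.3638), K = (5.6234, -2.3638). Equal radii place H and Z the same way about B: H = B + 6.1·n = (11.505, 43.110), Z = B − 6.1·n = (22.752, 38.383). Then cos ∠HKV = KH·KV / (|KH||KV|), giving 74.570°.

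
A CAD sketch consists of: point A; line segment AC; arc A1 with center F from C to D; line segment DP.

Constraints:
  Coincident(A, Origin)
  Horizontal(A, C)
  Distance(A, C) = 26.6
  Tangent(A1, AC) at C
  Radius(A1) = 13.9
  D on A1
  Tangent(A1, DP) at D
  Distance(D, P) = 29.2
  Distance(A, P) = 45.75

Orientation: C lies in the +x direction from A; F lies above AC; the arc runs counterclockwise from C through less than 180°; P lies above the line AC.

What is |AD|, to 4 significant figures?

43.27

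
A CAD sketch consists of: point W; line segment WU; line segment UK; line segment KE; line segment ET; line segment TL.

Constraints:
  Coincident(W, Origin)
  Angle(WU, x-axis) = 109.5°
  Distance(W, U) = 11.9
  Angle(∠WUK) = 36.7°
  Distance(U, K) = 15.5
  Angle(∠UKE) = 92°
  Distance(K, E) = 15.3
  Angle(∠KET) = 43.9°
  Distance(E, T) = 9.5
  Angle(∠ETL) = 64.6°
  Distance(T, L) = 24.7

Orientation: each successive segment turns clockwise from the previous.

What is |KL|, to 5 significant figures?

16.848

W is at the origin; WU runs at 109.5° with length 11.9, so U = (-3.9723, 11.217). ∠WUK = 36.7° gives UK at -33.800° from the x-axis; with |UK| = 15.5, K = (8.9080, 2.5949). ∠UKE = 92.0° gives KE at -121.80° from the x-axis; with |KE| = 15.3, E = (0.84553, -10.409). ∠KET = 43.9° gives ET at 102.10° from the x-axis; with |ET| = 9.5, T = (-1.1458, -1.1196). ∠ETL = 64.6° gives TL at -13.300° from the x-axis; with |TL| = 24.7, L = (22.892, -6.8018). Then |KL| = |L − K| = 16.848.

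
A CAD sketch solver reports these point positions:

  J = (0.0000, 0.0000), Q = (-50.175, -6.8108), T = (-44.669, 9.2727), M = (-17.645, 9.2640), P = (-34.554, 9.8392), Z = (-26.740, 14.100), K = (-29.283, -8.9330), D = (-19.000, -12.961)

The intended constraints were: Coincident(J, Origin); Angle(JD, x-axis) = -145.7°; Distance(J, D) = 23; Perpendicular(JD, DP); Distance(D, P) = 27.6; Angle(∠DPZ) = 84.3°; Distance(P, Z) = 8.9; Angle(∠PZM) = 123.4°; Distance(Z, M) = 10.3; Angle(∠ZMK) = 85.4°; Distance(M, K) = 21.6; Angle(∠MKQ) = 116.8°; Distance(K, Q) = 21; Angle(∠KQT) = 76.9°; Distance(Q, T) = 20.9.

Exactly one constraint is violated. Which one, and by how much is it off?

Distance(Q, T) = 20.9 — off by 3.90.

J = (0.00, 0.00) ✓; JD at -145.7° ✓; |JD| = 23.00 ✓; ∠(JD, DP) = 90.00° ✓; |DP| = 27.60 ✓; ∠DPZ = 84.30° ✓; |PZ| = 8.900 ✓; ∠PZM = 123.4° ✓; |ZM| = 10.30 ✓; ∠ZMK = 85.40° ✓; |MK| = 21.60 ✓; ∠MKQ = 116.8° ✓; |KQ| = 21.00 ✓; ∠KQT = 76.90° ✓; |QT| = 17.00 ✗.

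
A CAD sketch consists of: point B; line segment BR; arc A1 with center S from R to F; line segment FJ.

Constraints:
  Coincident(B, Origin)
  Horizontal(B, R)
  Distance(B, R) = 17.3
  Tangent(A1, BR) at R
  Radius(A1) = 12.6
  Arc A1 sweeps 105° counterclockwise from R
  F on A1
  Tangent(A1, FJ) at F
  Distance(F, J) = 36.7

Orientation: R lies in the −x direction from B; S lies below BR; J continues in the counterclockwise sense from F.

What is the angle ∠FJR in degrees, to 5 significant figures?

17.981°

B is at the origin; BR is horizontal with |BR| = 17.3 and R on the −x side, so R = (-17.300, 0.0000). A1 meets BR tangentially, so SR is at right angles to BR, so S = R + (0, -12.6) = (-17.300, -12.600). On A1, R sits at bearing 90° from S; a 105° counterclockwise sweep puts F at bearing 195°, so F = S + 12.6·(cos 195°, sin 195°) = (-29.471, -15.861). A1 meets FJ tangentially, so SF is at right angles to FJ, so FJ runs along (−sin 195°, cos 195°); with |FJ| = 36.7, J = (-19.972, -51.311). Then cos ∠FJR = JF·JR / (|JF||JR|), giving 17.981°.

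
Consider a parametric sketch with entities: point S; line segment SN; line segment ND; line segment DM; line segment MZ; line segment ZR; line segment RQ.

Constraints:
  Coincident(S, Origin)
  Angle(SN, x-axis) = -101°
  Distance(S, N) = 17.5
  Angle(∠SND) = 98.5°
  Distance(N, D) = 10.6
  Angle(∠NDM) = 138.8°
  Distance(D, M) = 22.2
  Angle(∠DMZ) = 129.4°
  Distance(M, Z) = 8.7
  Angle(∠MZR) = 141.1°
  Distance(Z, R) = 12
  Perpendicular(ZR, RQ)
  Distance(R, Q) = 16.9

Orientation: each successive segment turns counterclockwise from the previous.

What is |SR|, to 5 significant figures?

26.517

∠DMZ = 129.4° gives MZ at 72.300° from the x-axis; with |MZ| = 8.7, Z = (29.925, -4.2203). ∠MZR = 141.1° gives ZR at 111.20° from the x-axis; with |ZR| = 12.0, R = (25.585, 6.9676). Then |SR| = |R − S| = 26.517.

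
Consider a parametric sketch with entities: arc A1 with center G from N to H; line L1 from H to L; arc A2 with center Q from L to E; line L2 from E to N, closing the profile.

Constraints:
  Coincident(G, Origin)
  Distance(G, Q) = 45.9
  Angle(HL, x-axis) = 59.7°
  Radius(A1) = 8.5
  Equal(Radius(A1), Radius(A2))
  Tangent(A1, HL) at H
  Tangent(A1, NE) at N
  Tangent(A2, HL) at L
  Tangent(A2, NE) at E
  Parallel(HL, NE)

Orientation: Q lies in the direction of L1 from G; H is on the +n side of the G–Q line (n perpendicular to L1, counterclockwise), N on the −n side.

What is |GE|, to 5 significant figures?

46.680

The slot axis is L1's direction at 59.7°, so u = (cos 59.7°, sin 59.7°) = (0.50453, 0.86340) and n = (−sin 59.7°, cos 59.7°) = (-0.86340, 0.50453). G is at the origin and Q lies 45.9 along u from G, so Q = 45.9·u = (23.158, 39.630). Tangency of A1 to both parallel lines with radius 8.5 puts H and N at G ± 8.5·n: H = (-7.3389, 4.2885), N = (7.3389, -4.2885). Equal radii place L and E the same way about Q: L = Q + 8.5·n = (15.819, 43.918), E = Q − 8.5·n = (30.497, 35.341). Then |GE| = |E − G| = 46.680.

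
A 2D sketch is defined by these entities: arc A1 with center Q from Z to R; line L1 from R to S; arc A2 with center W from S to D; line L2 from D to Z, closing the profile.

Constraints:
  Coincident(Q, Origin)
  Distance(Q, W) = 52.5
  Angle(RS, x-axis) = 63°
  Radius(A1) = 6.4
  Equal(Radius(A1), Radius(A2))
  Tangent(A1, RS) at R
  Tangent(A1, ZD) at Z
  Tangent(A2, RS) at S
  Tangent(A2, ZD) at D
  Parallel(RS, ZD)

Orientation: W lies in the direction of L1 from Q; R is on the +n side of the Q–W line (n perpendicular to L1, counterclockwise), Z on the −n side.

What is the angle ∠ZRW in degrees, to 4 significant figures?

83.05°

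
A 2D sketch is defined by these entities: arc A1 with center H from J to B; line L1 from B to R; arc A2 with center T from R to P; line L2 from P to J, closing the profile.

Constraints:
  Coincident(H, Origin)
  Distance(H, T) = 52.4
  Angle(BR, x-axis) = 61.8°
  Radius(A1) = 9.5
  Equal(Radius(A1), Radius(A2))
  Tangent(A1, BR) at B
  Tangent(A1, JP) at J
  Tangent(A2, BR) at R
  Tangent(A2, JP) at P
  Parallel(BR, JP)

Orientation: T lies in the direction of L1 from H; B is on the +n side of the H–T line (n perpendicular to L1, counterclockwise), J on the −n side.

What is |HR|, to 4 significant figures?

53.25

Tangency of A1 to both parallel lines with radius 9.5 puts B and J at H ± 9.5·n: B = (-8.372, 4.489), J = (8.372, -4.489). Equal radii place R and P the same way about T: R = T + 9.5·n = (16.39, 50.67), P = T − 9.5·n = (33.13, 41.69). Then |HR| = |R − H| = 53.25.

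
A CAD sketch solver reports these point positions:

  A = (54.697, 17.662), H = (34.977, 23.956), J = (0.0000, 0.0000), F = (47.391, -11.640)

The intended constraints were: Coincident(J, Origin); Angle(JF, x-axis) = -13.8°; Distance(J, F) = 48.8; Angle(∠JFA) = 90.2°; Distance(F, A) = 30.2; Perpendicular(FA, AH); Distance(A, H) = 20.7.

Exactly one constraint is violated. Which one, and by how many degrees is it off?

Perpendicular(FA, AH) — off by 3.70°.

J = (0.00, 0.00) ✓; JF at -13.80° ✓; |JF| = 48.80 ✓; ∠JFA = 90.20° ✓; |FA| = 30.20 ✓; ∠(FA, AH) = 86.30° ✗; |AH| = 20.70 ✓.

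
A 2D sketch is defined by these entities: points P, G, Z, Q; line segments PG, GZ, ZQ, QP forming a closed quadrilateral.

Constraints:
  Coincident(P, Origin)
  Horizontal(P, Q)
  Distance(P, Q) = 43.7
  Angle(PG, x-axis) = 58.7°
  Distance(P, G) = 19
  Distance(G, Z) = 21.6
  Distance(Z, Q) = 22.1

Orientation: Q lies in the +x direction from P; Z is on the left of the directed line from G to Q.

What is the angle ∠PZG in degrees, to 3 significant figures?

24.7°

Checks: |GZ| = 21.60 ✓; |ZQ| = 22.10 ✓.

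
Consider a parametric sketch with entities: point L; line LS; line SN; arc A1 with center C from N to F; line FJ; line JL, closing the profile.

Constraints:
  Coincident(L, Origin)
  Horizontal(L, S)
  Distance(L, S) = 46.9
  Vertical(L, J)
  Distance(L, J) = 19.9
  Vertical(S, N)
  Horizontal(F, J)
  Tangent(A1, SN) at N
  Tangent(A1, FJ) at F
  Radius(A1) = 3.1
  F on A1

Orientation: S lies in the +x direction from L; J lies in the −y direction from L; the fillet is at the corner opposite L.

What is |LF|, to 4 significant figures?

48.11

The virtual corner opposite L is at (46.90, -19.90). Since A1 is tangent to SN there, CN ⟂ SN and tangency of A1 to FJ means the radius CF is perpendicular to FJ, with radius 3.1, so the center C sits 3.1 in from both sides at C = (43.80, -16.80). That places the tangent points at N = (46.90, -16.80) on SN and F = (43.80, -19.90) on FJ. Then |LF| = |F − L| = 48.11.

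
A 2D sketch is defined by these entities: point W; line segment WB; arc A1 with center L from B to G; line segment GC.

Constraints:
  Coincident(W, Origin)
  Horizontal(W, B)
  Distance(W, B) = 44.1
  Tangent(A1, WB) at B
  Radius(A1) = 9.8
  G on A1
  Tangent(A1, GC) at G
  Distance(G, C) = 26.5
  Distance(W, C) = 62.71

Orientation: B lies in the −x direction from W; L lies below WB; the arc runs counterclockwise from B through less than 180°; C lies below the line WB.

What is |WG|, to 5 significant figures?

54.944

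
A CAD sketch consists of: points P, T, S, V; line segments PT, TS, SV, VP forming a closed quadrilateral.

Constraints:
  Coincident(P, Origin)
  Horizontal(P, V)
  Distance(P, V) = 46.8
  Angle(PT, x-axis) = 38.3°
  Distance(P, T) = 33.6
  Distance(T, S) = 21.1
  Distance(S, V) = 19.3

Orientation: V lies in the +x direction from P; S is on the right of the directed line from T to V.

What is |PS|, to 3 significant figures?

27.5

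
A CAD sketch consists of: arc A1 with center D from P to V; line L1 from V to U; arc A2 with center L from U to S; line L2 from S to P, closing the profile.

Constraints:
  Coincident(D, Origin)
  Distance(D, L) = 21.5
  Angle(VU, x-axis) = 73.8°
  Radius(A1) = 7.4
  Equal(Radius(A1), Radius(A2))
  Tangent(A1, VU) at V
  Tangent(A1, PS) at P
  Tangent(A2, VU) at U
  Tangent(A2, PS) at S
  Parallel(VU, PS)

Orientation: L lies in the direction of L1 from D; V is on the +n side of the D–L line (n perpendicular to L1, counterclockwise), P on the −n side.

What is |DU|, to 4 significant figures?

22.74

The slot axis is L1's direction at 73.8°, so u = (cos 73.8°, sin 73.8°) = (0.2790, 0.9603) and n = (−sin 73.8°, cos 73.8°) = (-0.9603, 0.2790). D is at the origin and L lies 21.5 along u from D, so L = 21.5·u = (5.998, 20.65). Tangency of A1 to both parallel lines with radius 7.4 puts V and P at D ± 7.4·n: V = (-7.106, 2.065), P = (7.106, -2.065). Equal radii place U and S the same way about L: U = L + 7.4·n = (-1.108, 22.71), S = L − 7.4·n = (13.10, 18.58). Then |DU| = |U − D| = 22.74.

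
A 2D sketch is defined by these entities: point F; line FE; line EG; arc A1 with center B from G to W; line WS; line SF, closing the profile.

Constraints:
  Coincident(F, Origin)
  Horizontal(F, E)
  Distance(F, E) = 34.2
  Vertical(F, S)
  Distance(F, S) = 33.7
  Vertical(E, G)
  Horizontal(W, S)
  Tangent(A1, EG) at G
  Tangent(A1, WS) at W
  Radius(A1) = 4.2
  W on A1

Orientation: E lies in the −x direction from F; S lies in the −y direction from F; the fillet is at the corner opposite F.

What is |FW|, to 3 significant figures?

45.1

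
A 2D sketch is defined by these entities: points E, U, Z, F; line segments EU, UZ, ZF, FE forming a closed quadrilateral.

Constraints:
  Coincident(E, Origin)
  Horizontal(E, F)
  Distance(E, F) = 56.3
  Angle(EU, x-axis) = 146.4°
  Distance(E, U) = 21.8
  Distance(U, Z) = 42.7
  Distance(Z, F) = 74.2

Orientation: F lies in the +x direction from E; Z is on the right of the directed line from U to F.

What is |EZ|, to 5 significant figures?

32.242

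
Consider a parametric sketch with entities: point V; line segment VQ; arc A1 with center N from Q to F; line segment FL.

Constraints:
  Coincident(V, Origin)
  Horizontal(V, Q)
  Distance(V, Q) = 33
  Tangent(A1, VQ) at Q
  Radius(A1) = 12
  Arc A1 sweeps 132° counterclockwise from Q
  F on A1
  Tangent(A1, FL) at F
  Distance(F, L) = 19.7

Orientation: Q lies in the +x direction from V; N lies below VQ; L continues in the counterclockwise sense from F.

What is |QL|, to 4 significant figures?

34.93

On A1, Q sits at bearing 90° from N; a 132° counterclockwise sweep puts F at bearing 222°, so F = N + 12.0·(cos 222°, sin 222°) = (24.08, -20.03). The tangent condition forces NF to be normal to FL, so FL runs along (−sin 222°, cos 222°); with |FL| = 19.7, L = (37.26, -34.67). Then |QL| = |L − Q| = 34.93.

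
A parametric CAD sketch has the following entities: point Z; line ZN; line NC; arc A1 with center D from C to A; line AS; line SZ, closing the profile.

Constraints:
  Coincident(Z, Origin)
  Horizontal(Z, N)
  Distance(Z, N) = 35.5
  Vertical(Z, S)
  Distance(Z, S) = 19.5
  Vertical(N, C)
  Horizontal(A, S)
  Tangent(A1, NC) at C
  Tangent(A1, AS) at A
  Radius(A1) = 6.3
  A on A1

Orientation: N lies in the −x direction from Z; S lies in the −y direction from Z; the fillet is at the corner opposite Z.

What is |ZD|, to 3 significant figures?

32.0

Z is at the origin; Z and N share the same y with |ZN| = 35.5 and N on the −x side, so N = (-35.5, 0.00). Z and S share the same x with |ZS| = 19.5 and S on the −y side, so S = (0.00, -19.5). The virtual corner opposite Z is at (-35.5, -19.5). Tangency of A1 to NC means the radius DC is perpendicular to NC and tangency of A1 to AS means the radius DA is perpendicular to AS, with radius 6.3, so the center D sits 6.3 in from both sides at D = (-29.2, -13.2). Then |ZD| = |D − Z| = 32.0.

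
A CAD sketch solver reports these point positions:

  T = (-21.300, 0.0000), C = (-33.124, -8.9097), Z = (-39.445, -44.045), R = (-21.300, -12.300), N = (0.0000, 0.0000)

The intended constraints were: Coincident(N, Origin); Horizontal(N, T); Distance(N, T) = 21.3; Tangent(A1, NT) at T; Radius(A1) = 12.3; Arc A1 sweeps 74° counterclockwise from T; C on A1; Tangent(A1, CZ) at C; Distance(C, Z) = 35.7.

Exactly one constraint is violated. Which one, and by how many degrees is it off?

Tangent(A1, CZ) at C — off by 5.80°.

N = (0.00, 0.00) ✓; N.y = 0.00, T.y = 0.00 ✓; |NT| = 21.30 ✓; ∠(RT, TN) = 90.00° ✓; |RT| = 12.30 ✓; bearing(R→C) − bearing(R→T) = 74.00° ✓; |RC| = 12.30 ✓; ∠(RC, CZ) = 84.20° ✗; |CZ| = 35.70 ✓.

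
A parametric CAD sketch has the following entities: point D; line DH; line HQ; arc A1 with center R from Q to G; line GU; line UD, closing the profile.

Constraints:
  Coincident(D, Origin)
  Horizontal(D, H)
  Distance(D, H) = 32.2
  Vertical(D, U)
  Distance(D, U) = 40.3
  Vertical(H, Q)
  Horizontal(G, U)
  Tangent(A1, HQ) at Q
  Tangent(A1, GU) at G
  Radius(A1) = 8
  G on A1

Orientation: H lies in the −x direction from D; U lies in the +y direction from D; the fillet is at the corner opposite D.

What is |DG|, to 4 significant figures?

47.01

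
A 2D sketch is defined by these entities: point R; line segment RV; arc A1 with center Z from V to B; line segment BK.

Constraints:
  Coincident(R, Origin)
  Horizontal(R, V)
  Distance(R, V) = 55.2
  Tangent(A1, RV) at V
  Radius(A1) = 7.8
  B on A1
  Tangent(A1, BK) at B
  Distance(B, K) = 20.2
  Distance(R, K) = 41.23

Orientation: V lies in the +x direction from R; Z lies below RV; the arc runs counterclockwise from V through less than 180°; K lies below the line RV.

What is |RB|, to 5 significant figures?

49.141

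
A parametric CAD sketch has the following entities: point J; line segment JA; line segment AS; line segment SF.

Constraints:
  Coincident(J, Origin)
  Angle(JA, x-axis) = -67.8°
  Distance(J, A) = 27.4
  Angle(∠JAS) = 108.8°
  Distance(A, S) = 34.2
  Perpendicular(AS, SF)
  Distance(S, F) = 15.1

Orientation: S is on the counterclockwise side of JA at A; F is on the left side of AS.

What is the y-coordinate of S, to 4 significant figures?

-23.34

J is at the origin; JA runs at -67.8° with length 27.4, so A = 27.4·(cos -67.8°, sin -67.8°) = (10.35, -25.37). ∠JAS = 108.8°, so AS runs at -67.8° + (180° − 108.8°) = 3.400° from the x-axis; with |AS| = 34.2, S = A + 34.2·(cos 3.400°, sin 3.400°) = (44.49, -23.34). So S.y = -23.34.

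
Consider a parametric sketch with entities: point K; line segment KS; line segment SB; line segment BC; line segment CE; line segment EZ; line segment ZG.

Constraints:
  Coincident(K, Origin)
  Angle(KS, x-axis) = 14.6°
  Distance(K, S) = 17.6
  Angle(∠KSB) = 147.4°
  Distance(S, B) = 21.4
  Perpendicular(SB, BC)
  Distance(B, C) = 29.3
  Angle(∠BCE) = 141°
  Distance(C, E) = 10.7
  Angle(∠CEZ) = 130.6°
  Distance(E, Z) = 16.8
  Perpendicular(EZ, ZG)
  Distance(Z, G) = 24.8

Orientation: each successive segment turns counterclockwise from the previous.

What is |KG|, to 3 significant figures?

12.6

∠CEZ = 130.6° gives EZ at -134° from the x-axis; with |EZ| = 16.8, Z = (-12.4, 28.8). EZ is perpendicular to ZG, so ZG runs at -44.4°; with |ZG| = 24.8, G = (5.36, 11.4). Then |KG| = |G − K| = 12.6.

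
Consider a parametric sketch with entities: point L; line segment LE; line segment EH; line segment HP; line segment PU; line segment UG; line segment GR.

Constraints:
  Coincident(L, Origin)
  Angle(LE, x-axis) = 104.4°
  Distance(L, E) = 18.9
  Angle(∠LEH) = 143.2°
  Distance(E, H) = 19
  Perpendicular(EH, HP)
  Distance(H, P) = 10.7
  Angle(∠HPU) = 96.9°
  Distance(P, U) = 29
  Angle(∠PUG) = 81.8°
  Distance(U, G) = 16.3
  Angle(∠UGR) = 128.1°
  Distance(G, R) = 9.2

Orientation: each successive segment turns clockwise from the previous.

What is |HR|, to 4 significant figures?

22.39

∠PUG = 81.8° gives UG at 156.3° from the x-axis; with |UG| = 16.3, G = (-10.24, 10.40). ∠UGR = 128.1° gives GR at 104.4° from the x-axis; with |GR| = 9.2, R = (-12.53, 19.31). Then |HR| = |R − H| = 22.39.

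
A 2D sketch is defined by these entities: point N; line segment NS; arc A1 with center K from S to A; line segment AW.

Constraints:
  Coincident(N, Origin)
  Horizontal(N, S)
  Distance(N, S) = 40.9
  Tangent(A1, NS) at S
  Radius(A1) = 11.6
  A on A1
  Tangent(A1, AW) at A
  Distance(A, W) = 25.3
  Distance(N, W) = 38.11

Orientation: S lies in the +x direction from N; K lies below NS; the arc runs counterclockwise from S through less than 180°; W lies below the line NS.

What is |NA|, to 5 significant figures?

30.950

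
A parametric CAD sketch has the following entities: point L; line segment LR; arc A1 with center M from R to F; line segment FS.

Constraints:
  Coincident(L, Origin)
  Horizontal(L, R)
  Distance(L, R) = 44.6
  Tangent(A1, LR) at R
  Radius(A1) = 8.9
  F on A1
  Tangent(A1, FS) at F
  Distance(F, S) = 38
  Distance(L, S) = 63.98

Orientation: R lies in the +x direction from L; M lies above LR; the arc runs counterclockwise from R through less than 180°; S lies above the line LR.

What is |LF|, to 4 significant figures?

54.35

Checks: |MF| = 8.900 ✓; ∠(MF, FS) = 90.00° ✓; |FS| = 38.00 ✓; |LS| = 63.98 ✓.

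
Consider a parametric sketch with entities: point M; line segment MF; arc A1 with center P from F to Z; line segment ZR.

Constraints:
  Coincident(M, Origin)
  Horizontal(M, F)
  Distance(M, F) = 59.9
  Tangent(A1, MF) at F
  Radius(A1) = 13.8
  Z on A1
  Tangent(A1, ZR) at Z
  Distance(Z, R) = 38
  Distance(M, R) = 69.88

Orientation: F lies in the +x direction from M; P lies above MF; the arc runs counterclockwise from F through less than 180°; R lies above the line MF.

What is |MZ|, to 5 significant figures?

74.113

M is at the origin; MF is horizontal with |MF| = 59.9 and F on the +x side, so F = (59.900, 0.0000). The tangent condition forces PF to be normal to MF, so P = F + (0, 13.8) = (59.900, 13.800). Since PZ ⟂ ZR (tangency), |PR| = √(13.8² + 38.0²) = 40.428 regardless of where Z sits on A1. So R lies on both circle(M, 69.88) and circle(P, 40.428); the above-MF intersection is R = (46.677, 52.005). Z is the foot of the tangent from R: Z = (70.617, 22.494).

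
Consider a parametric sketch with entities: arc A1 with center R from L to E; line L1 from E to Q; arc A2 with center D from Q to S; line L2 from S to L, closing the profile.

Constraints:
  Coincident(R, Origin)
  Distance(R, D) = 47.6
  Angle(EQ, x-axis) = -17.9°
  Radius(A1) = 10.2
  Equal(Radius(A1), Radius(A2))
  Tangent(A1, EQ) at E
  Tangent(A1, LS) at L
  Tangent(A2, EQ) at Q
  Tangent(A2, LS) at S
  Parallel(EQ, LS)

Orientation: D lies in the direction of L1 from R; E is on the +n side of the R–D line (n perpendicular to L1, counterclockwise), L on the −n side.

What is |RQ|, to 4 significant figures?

48.68

The slot axis is L1's direction at -17.9°, so u = (cos -17.9°, sin -17.9°) = (0.9516, -0.3074) and n = (−sin -17.9°, cos -17.9°) = (0.3074, 0.9516). R is at the origin and D lies 47.6 along u from R, so D = 47.6·u = (45.30, -14.63). Tangency of A1 to both parallel lines with radius 10.2 puts E and L at R ± 10.2·n: E = (3.135, 9.706), L = (-3.135, -9.706). Equal radii place Q and S the same way about D: Q = D + 10.2·n = (48.43, -4.924), S = D − 10.2·n = (42.16, -24.34). Then |RQ| = |Q − R| = 48.68.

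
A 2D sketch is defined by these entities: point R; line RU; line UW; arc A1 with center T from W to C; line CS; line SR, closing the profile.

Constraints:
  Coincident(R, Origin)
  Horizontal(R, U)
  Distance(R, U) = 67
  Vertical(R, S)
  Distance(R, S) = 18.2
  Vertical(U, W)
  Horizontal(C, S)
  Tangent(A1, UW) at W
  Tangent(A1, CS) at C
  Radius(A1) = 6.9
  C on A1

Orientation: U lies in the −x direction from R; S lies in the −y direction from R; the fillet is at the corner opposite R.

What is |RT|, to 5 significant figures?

61.153

R is at the origin; R and U share the same y with |RU| = 67.0 and U on the −x side, so U = (-67.000, 0.0000). R and S share the same x with |RS| = 18.2 and S on the −y side, so S = (0.0000, -18.200). The virtual corner opposite R is at (-67.000, -18.200). A1 meets UW tangentially, so TW is at right angles to UW and A1 meets CS tangentially, so TC is at right angles to CS, with radius 6.9, so the center T sits 6.9 in from both sides at T = (-60.100, -11.300). Then |RT| = |T − R| = 61.153.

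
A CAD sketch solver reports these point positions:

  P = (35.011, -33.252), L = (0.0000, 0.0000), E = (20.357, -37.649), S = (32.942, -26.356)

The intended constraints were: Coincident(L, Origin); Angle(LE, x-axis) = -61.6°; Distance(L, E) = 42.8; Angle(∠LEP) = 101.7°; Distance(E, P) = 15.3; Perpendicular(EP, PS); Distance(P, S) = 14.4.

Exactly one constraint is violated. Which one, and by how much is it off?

Distance(P, S) = 14.4 — off by 7.20.

L = (0.00, 0.00) ✓; LE at -61.60° ✓; |LE| = 42.80 ✓; ∠LEP = 101.7° ✓; |EP| = 15.30 ✓; ∠(EP, PS) = 90.00° ✓; |PS| = 7.200 ✗.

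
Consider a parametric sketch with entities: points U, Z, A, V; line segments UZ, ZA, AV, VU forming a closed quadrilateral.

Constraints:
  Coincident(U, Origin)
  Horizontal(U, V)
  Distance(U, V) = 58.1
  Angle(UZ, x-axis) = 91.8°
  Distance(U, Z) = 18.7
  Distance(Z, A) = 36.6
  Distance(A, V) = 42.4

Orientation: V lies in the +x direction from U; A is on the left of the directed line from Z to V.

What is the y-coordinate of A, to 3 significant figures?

33.9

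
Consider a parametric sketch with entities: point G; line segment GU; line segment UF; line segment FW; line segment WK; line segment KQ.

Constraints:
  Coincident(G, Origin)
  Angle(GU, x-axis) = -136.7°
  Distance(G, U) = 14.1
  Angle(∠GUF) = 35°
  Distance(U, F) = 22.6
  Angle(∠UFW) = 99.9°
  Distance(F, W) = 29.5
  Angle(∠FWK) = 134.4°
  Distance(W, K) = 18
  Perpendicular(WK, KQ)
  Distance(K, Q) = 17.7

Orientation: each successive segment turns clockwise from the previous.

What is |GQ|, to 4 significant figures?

26.74

∠FWK = 134.4° gives WK at -47.40° from the x-axis; with |WK| = 18.0, K = (35.99, -1.716). WK ⟂ KQ, so KQ runs at -137.4°; with |KQ| = 17.7, Q = (22.96, -13.70). Then |GQ| = |Q − G| = 26.74.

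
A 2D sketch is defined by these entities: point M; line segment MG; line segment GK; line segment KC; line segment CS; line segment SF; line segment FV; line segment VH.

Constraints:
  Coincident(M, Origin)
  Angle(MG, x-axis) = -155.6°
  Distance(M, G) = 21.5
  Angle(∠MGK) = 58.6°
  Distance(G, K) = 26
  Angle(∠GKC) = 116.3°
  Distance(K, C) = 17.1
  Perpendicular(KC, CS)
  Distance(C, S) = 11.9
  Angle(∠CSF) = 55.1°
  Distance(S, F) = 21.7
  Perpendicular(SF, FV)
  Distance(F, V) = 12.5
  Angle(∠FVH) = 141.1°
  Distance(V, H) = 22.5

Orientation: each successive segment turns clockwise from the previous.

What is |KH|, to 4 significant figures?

32.83

M is at the origin; MG runs at -155.6° with length 21.5, so G = (-19.58, -8.882). ∠MGK = 58.6° gives GK at 83.00° from the x-axis; with |GK| = 26.0, K = (-16.41, 16.92). ∠GKC = 116.3° gives KC at 19.30° from the x-axis; with |KC| = 17.1, C = (-0.2721, 22.58). The perpendicularity gives CS at right angles to KC, so CS runs at -70.70°; with |CS| = 11.9, S = (3.661, 11.35). ∠CSF = 55.1° gives SF at 164.4° from the x-axis; with |SF| = 21.7, F = (-17.24, 17.18). The perpendicularity gives FV at right angles to SF, so FV runs at 74.40°; with |FV| = 12.5, V = (-13.88, 29.22). ∠FVH = 141.1° gives VH at 35.50° from the x-axis; with |VH| = 22.5, H = (4.439, 42.29). Then |KH| = |H − K| = 32.83.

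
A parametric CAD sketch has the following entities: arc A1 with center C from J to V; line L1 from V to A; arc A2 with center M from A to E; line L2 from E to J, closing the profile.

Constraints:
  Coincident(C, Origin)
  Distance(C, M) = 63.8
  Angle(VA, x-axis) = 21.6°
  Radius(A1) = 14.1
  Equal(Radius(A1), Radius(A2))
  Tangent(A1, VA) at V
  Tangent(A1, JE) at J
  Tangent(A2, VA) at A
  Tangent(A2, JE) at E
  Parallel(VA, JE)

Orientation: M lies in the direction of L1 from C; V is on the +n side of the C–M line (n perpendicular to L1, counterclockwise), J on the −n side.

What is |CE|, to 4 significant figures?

65.34

Tangency of A1 to both parallel lines with radius 14.1 puts V and J at C ± 14.1·n: V = (-5.191, 13.11), J = (5.191, -13.11). Equal radii place A and E the same way about M: A = M + 14.1·n = (54.13, 36.60), E = M − 14.1·n = (64.51, 10.38). Then |CE| = |E − C| = 65.34.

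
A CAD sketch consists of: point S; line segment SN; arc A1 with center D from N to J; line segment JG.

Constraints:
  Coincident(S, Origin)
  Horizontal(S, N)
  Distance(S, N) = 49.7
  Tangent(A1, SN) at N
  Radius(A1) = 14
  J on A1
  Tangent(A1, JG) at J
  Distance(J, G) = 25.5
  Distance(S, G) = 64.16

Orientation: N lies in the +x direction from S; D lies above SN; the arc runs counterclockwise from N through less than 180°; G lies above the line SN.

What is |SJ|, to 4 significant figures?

65.14

Checks: |DJ| = 14.00 ✓; ∠(DJ, JG) = 90.00° ✓; |JG| = 25.50 ✓; |SG| = 64.16 ✓.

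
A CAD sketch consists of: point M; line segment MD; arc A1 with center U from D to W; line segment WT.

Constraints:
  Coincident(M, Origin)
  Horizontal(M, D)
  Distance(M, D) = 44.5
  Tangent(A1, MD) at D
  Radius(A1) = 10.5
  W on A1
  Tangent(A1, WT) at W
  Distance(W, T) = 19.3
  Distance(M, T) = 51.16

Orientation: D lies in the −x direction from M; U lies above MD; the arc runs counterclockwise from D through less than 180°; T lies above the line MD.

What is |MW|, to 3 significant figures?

37.0

Checks: ∠(UD, DM) = 90.00° ✓; |UW| = 10.50 ✓; ∠(UW, WT) = 90.00° ✓; |WT| = 19.30 ✓; |MT| = 51.16 ✓.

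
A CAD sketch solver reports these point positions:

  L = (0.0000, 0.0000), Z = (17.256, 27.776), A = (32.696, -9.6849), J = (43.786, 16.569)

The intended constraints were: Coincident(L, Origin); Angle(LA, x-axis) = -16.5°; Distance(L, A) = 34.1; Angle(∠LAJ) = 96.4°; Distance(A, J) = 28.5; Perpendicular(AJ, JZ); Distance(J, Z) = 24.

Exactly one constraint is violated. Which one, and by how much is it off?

Distance(J, Z) = 24 — off by 4.80.

L = (0.00, 0.00) ✓; LA at -16.50° ✓; |LA| = 34.10 ✓; ∠LAJ = 96.40° ✓; |AJ| = 28.50 ✓; ∠(AJ, JZ) = 90.00° ✓; |JZ| = 28.80 ✗.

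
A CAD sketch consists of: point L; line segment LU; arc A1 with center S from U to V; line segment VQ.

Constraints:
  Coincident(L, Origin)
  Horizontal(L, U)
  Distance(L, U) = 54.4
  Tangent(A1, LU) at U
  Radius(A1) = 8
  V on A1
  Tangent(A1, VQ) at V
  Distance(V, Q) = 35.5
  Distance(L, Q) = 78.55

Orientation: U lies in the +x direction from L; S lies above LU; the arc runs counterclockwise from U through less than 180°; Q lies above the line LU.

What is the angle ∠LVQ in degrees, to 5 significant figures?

102.58°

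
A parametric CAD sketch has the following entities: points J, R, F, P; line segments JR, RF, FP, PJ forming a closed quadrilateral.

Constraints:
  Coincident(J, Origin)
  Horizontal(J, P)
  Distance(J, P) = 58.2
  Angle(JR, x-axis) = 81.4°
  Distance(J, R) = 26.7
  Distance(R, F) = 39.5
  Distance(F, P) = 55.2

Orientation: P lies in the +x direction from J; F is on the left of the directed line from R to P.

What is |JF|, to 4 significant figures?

61.53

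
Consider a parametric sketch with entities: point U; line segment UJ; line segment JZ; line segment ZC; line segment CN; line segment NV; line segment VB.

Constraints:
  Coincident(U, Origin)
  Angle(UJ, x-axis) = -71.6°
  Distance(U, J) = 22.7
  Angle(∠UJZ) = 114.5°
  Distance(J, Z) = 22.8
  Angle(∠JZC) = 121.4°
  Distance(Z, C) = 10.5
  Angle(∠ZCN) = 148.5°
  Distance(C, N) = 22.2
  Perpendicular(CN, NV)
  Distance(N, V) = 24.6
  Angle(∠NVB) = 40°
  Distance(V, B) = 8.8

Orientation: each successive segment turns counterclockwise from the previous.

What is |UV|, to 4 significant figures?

16.72

∠ZCN = 148.5° gives CN at 84.00° from the x-axis; with |CN| = 22.2, N = (38.55, 6.446). The perpendicularity gives NV at right angles to CN, so NV runs at 174.0°; with |NV| = 24.6, V = (14.08, 9.018). Then |UV| = |V − U| = 16.72.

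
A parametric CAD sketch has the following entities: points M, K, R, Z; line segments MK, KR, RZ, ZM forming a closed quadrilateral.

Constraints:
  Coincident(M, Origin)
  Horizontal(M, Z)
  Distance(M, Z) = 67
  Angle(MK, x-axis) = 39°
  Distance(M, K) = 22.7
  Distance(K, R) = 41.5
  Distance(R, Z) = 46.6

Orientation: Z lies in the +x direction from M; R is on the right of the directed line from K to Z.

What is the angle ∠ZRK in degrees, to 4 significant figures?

71.09°

M is at the origin; MZ is horizontal with |MZ| = 67.0 and Z in +x, so Z = (67.0, 0). MK runs at 39.0° with |MK| = 22.7, so K = (17.64, 14.29). R is determined by |KR| = 41.5 and |RZ| = 46.6 together: it lies at the intersection of circle(K, 41.5) and circle(Z, 46.6). With |KZ| = 51.38, the foot of the radical line on KZ is 21.32 from K and the perpendicular offset is √(41.5² − 21.32²) = 35.60. Taking the right-of-KZ solution: R = (28.22, -25.84).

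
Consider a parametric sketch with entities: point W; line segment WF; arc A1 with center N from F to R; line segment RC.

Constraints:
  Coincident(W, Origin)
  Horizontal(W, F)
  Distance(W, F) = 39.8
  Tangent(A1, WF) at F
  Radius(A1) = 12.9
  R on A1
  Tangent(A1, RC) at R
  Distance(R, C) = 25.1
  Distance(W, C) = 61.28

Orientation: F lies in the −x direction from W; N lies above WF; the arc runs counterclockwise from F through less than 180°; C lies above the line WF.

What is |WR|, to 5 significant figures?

36.667

W is at the origin; W and F share the same y with |WF| = 39.8 and F on the −x side, so F = (-39.800, 0.0000). A1 meets WF tangentially, so NF is at right angles to WF, so N = F + (0, 12.9) = (-39.800, 12.900). Since NR ⟂ RC (tangency), |NC| = √(12.9² + 25.1²) = 28.221 regardless of where R sits on A1. So C lies on both circle(W, 61.28) and circle(N, 28.221); the above-WF intersection is C = (-46.062, 40.418). R is the foot of the tangent from C: R = (-29.921, 21.195).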